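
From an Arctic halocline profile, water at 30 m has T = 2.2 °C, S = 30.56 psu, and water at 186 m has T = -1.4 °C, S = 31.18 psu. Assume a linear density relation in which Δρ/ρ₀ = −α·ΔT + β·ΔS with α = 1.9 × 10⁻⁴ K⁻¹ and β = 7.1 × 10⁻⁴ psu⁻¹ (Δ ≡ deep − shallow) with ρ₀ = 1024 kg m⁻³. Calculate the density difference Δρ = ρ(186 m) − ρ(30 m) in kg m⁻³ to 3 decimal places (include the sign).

+1.151 kg m⁻³

ΔT = -3.6 K, ΔS = +0.62 psu (deep − shallow).
Δρ/ρ₀ = −(1.9 × 10⁻⁴)(-3.6) + (7.1 × 10⁻⁴)(+0.62) = 1.1242 × 10⁻³.
Δρ = 1024 × (1.1242 × 10⁻³) = +1.151 kg m⁻³.
Positive Δρ: denser below, stable.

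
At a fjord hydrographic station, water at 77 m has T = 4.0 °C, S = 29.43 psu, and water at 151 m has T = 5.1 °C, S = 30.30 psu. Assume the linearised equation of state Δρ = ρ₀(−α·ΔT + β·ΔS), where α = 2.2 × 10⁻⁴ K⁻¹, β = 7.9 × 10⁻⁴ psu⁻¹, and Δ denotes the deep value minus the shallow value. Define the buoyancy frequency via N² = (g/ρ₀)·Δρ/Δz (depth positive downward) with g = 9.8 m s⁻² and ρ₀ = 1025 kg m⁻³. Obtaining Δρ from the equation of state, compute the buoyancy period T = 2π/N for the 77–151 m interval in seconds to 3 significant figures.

ΔT = +1.1 K, ΔS = +0.87 psu (deep − shallow).
Δρ/ρ₀ = −αΔT + βΔS = -2.42 × 10⁻⁴ + 6.873 × 10⁻⁴ = 4.453 × 10⁻⁴, so Δρ ≈ 0.4564 kg m⁻³.
N² = (g/ρ₀)·Δρ/Δz = g·(Δρ/ρ₀)/Δz = 9.8 × 4.453 × 10⁻⁴ / 74 = 5.8972 × 10⁻⁵ s⁻².
N = √(5.8972 × 10⁻⁵) = 7.6793 × 10⁻³ rad s⁻¹ → T = 2π/N = 818.20 s ≈ 818 s.

818 s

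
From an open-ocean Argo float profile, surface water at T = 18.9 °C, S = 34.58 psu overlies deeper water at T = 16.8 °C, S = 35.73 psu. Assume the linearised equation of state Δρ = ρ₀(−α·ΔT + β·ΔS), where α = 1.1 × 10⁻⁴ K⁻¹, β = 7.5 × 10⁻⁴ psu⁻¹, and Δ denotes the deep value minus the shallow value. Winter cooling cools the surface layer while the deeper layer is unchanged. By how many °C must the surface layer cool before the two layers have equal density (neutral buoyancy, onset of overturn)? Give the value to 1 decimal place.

9.9 °C

Neutral buoyancy requires Δρ = 0, i.e. −α(T_deep − T_surf′) + β(S_deep − S_surf) = 0.
T_surf′ = T_deep − (β/α)·ΔS = 16.8 − (7.5 × 10⁻⁴/1.1 × 10⁻⁴)·(+1.15) = 8.959 °C.
Cooling required: 18.9 − (8.959) = 9.941 °C.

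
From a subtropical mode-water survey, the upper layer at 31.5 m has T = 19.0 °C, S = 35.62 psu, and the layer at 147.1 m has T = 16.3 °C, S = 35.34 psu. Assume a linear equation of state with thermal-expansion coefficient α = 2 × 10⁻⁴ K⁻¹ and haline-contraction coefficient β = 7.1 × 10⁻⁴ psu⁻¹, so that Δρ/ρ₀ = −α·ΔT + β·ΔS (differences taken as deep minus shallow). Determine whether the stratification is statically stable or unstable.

ΔT = 16.3 − 19.0 = -2.7 K and ΔS = 35.34 − 35.62 = -0.28 psu (deep − shallow).
−αΔT = 5.40 × 10⁻⁴; βΔS = -1.988 × 10⁻⁴; sum Δρ/ρ₀ = 3.412 × 10⁻⁴.
Δρ/ρ₀ > 0, so Δρ > 0: deeper water is denser → statically stable.

stable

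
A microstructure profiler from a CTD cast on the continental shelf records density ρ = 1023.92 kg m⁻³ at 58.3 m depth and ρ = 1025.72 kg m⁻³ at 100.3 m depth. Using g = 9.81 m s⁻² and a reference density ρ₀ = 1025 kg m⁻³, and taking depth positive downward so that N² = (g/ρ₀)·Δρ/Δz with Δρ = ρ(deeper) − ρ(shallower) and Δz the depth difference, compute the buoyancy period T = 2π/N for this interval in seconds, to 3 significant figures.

Δρ = 1025.72 − 1023.92 = 1.80 kg m⁻³ over Δz = 100.3 − 58.3 = 42 m.
N² = (9.81/1025) × (1.80/42) = 4.1017 × 10⁻⁴ s⁻².
N = √(4.1017 × 10⁻⁴) = 0.020253 rad s⁻¹, so T = 2π/N = 310.23 s ≈ 310 s.

310 s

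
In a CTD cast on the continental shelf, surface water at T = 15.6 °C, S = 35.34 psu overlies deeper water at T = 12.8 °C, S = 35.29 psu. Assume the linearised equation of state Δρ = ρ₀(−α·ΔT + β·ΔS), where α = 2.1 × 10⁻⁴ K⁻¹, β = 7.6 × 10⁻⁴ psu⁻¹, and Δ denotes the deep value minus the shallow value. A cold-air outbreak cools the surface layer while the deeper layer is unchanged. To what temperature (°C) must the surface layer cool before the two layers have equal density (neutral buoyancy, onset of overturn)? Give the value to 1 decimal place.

Neutral buoyancy requires Δρ = 0, i.e. −α(T_deep − T_surf′) + β(S_deep − S_surf) = 0.
T_surf′ = T_deep − (β/α)·ΔS = 12.8 − (7.6 × 10⁻⁴/2.1 × 10⁻⁴)·(-0.05) = 12.981 °C.
Cooling required: 15.6 − (12.981) = 2.619 °C.

13.0 °C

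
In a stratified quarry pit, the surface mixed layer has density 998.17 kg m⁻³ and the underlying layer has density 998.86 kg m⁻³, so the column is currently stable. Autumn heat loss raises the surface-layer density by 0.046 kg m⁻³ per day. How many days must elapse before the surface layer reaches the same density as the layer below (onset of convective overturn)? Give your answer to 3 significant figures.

15.0 days

Density deficit of the surface layer: 998.86 − 998.17 = 0.69 kg m⁻³.
Required change = 0.69 / 0.046 = 15.0 days.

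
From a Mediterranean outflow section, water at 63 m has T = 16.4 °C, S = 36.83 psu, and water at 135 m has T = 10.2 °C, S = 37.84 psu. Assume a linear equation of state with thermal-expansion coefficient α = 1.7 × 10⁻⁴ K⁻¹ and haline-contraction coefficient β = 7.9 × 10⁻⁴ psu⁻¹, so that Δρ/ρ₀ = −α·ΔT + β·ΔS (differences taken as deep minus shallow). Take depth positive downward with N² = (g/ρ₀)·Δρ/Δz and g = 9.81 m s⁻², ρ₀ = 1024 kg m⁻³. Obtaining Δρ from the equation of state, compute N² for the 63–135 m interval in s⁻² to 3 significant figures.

ΔT = -6.2 K, ΔS = +1.01 psu (deep − shallow).
Δρ/ρ₀ = −αΔT + βΔS = 1.054 × 10⁻³ + 7.979 × 10⁻⁴ = 1.8519 × 10⁻³, so Δρ ≈ 1.896 kg m⁻³.
N² = (g/ρ₀)·Δρ/Δz = g·(Δρ/ρ₀)/Δz = 9.81 × 1.8519 × 10⁻³ / 72 = 2.5232 × 10⁻⁴ s⁻² ≈ 2.52 × 10⁻⁴ s⁻².

2.52 × 10⁻⁴ s⁻²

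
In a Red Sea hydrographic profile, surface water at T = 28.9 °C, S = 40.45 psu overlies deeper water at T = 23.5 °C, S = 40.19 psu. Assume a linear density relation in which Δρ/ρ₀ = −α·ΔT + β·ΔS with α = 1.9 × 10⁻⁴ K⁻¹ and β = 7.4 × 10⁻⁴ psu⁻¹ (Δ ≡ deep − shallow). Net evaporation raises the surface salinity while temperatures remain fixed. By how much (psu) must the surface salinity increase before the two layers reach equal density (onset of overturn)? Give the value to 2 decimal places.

Neutral buoyancy requires −α(T_deep − T_surf) + β(S_deep − S_surf′) = 0.
S_surf′ = S_deep − (α/β)·ΔT = 40.19 − (1.9 × 10⁻⁴/7.4 × 10⁻⁴)·(-5.4) = 41.5765 psu.
Increase required: 41.5765 − 40.45 = 1.1265 psu.

1.13 psu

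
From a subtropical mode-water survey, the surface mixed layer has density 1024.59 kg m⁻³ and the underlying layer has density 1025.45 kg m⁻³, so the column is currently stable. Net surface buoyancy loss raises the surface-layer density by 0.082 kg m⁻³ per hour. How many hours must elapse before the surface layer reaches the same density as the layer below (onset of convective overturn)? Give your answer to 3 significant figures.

Density deficit of the surface layer: 1025.45 − 1024.59 = 0.86 kg m⁻³.
Required change = 0.86 / 0.082 = 10.5 hours.

10.5 hours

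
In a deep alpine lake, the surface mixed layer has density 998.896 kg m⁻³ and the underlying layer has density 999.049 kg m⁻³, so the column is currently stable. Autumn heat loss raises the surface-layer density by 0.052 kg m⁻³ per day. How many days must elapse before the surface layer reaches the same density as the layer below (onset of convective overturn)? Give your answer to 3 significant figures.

2.94 days

Density deficit of the surface layer: 999.049 − 998.896 = 0.153 kg m⁻³.
Required change = 0.153 / 0.052 = 2.94 days.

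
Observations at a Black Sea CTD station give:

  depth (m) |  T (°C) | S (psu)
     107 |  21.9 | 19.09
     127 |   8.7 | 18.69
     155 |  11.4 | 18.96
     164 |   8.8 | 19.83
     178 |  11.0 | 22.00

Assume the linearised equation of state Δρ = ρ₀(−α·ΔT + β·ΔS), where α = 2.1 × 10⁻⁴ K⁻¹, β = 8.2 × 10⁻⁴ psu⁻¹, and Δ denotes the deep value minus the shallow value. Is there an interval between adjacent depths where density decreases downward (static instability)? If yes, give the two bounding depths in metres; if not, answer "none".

Evaluate Δρ/ρ₀ = −αΔT + βΔS across each adjacent pair:
  107–127 m: −αΔT+βΔS = −(2.1 × 10⁻⁴)(-13.2)+(8.2 × 10⁻⁴)(-0.40) = 2.4 × 10⁻³ → stable
  127–155 m: −αΔT+βΔS = −(2.1 × 10⁻⁴)(+2.7)+(8.2 × 10⁻⁴)(+0.27) = -3.5 × 10⁻⁴ → UNSTABLE
  155–164 m: −αΔT+βΔS = −(2.1 × 10⁻⁴)(-2.6)+(8.2 × 10⁻⁴)(+0.87) = 1.3 × 10⁻³ → stable
  164–178 m: −αΔT+βΔS = −(2.1 × 10⁻⁴)(+2.2)+(8.2 × 10⁻⁴)(+2.17) = 1.3 × 10⁻³ → stable
The 127–155 m interval has Δρ < 0: lighter water underlies denser water.

127–155 m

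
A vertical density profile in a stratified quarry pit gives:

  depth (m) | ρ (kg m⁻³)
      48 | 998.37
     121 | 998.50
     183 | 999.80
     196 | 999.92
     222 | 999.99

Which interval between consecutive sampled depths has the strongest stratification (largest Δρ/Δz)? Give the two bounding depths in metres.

Compute the density gradient over each adjacent pair:
  48–121 m: Δρ/Δz = 0.13/73 = 1.8 × 10⁻³ kg m⁻⁴
  121–183 m: Δρ/Δz = 1.30/62 = 0.021 kg m⁻⁴
  183–196 m: Δρ/Δz = 0.12/13 = 9.2 × 10⁻³ kg m⁻⁴
  196–222 m: Δρ/Δz = 0.07/26 = 2.7 × 10⁻³ kg m⁻⁴
The largest gradient is in the 121–183 m interval — the pycnocline.

121–183 m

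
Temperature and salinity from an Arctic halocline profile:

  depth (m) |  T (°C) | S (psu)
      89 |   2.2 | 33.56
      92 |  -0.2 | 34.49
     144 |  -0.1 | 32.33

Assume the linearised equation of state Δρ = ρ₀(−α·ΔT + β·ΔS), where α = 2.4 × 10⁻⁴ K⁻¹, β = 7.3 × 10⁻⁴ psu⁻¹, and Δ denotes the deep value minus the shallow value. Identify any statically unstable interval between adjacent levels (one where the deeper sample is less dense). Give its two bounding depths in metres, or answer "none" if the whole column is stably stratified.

Evaluate Δρ/ρ₀ = −αΔT + βΔS across each adjacent pair:
  89–92 m: −αΔT+βΔS = −(2.4 × 10⁻⁴)(-2.4)+(7.3 × 10⁻⁴)(+0.93) = 1.3 × 10⁻³ → stable
  92–144 m: −αΔT+βΔS = −(2.4 × 10⁻⁴)(+0.1)+(7.3 × 10⁻⁴)(-2.16) = -1.6 × 10⁻³ → UNSTABLE
The 92–144 m interval has Δρ < 0: lighter water underlies denser water.

92–144 m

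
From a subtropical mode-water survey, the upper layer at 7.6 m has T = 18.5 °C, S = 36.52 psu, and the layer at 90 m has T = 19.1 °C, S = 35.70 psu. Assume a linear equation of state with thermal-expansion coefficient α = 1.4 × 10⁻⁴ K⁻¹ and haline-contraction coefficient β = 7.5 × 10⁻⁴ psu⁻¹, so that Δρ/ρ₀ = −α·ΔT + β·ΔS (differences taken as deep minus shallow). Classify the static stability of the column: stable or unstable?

unstable

ΔT = 19.1 − 18.5 = +0.6 K and ΔS = 35.70 − 36.52 = -0.82 psu (deep − shallow).
−αΔT = -8.40 × 10⁻⁵; βΔS = -6.15 × 10⁻⁴; sum Δρ/ρ₀ = -6.99 × 10⁻⁴.
Δρ/ρ₀ < 0, so Δρ < 0: deeper water is lighter → statically unstable; the column would overturn.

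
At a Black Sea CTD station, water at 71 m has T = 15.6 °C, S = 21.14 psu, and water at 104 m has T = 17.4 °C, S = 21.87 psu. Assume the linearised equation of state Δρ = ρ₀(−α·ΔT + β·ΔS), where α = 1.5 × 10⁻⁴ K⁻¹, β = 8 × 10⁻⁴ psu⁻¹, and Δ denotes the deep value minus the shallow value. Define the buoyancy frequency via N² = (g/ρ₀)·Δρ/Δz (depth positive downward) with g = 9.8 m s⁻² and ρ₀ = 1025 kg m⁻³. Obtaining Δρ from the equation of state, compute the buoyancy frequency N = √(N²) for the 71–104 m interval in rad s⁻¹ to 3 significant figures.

ΔT = +1.8 K, ΔS = +0.73 psu (deep − shallow).
Δρ/ρ₀ = −αΔT + βΔS = -2.70 × 10⁻⁴ + 5.84 × 10⁻⁴ = 3.14 × 10⁻⁴, so Δρ ≈ 0.3218 kg m⁻³.
N² = (g/ρ₀)·Δρ/Δz = g·(Δρ/ρ₀)/Δz = 9.8 × 3.14 × 10⁻⁴ / 33 = 9.3248 × 10⁻⁵ s⁻².
N = √(9.3248 × 10⁻⁵) = 9.6565 × 10⁻³ rad s⁻¹ ≈ 9.66 × 10⁻³ rad s⁻¹.

9.66 × 10⁻³ rad s⁻¹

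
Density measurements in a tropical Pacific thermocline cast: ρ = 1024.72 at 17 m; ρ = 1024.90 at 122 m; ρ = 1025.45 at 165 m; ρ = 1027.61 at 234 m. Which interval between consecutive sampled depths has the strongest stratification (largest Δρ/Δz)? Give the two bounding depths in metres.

Compute the density gradient over each adjacent pair:
  17–122 m: Δρ/Δz = 0.18/105 = 1.7 × 10⁻³ kg m⁻⁴
  122–165 m: Δρ/Δz = 0.55/43 = 0.013 kg m⁻⁴
  165–234 m: Δρ/Δz = 2.16/69 = 0.031 kg m⁻⁴
The largest gradient is in the 165–234 m interval — the pycnocline.

165–234 m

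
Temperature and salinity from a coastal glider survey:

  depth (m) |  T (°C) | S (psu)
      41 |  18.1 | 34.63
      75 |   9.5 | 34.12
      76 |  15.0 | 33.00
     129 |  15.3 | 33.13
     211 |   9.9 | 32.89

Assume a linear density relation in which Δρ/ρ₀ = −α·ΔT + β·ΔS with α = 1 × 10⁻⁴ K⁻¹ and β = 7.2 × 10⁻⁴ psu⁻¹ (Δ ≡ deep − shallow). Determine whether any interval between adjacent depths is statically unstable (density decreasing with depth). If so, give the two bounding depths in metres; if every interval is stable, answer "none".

Evaluate Δρ/ρ₀ = −αΔT + βΔS across each adjacent pair:
  41–75 m: −αΔT+βΔS = −(1 × 10⁻⁴)(-8.6)+(7.2 × 10⁻⁴)(-0.51) = 4.9 × 10⁻⁴ → stable
  75–76 m: −αΔT+βΔS = −(1 × 10⁻⁴)(+5.5)+(7.2 × 10⁻⁴)(-1.12) = -1.4 × 10⁻³ → UNSTABLE
  76–129 m: −αΔT+βΔS = −(1 × 10⁻⁴)(+0.3)+(7.2 × 10⁻⁴)(+0.13) = 6.4 × 10⁻⁵ → stable
  129–211 m: −αΔT+βΔS = −(1 × 10⁻⁴)(-5.4)+(7.2 × 10⁻⁴)(-0.24) = 3.7 × 10⁻⁴ → stable
The 75–76 m interval has Δρ < 0: lighter water underlies denser water.

75–76 m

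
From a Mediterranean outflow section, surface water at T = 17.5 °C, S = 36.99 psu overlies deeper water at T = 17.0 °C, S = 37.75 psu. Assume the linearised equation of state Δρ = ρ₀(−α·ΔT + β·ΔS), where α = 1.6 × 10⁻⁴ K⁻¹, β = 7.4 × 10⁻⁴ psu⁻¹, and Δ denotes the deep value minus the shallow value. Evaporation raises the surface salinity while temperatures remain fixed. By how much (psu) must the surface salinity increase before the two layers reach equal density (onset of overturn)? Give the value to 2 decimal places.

Neutral buoyancy requires −α(T_deep − T_surf) + β(S_deep − S_surf′) = 0.
S_surf′ = S_deep − (α/β)·ΔT = 37.75 − (1.6 × 10⁻⁴/7.4 × 10⁻⁴)·(-0.5) = 37.8581 psu.
Increase required: 37.8581 − 36.99 = 0.8681 psu.

0.87 psu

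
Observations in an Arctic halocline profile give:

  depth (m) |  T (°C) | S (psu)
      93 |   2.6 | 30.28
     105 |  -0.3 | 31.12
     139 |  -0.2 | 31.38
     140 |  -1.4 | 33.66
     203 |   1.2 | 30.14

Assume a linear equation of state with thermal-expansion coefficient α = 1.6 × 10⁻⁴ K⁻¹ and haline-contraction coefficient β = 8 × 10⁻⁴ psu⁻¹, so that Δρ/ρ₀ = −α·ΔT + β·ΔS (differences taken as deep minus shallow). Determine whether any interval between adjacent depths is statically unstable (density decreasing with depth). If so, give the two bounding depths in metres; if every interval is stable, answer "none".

140–203 m

Evaluate Δρ/ρ₀ = −αΔT + βΔS across each adjacent pair:
  93–105 m: −αΔT+βΔS = −(1.6 × 10⁻⁴)(-2.9)+(8 × 10⁻⁴)(+0.84) = 1.1 × 10⁻³ → stable
  105–139 m: −αΔT+βΔS = −(1.6 × 10⁻⁴)(+0.1)+(8 × 10⁻⁴)(+0.26) = 1.9 × 10⁻⁴ → stable
  139–140 m: −αΔT+βΔS = −(1.6 × 10⁻⁴)(-1.2)+(8 × 10⁻⁴)(+2.28) = 2.0 × 10⁻³ → stable
  140–203 m: −αΔT+βΔS = −(1.6 × 10⁻⁴)(+2.6)+(8 × 10⁻⁴)(-3.52) = -3.2 × 10⁻³ → UNSTABLE
The 140–203 m interval has Δρ < 0: lighter water underlies denser water.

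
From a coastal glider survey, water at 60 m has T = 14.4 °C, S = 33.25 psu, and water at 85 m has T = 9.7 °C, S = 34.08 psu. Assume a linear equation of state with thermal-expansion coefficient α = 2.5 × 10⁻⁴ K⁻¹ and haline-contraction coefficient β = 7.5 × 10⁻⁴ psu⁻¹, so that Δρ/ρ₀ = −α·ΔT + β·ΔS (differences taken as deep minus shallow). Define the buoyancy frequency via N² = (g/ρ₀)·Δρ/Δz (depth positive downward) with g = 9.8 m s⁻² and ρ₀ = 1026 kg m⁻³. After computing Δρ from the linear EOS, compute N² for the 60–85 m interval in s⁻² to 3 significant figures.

ΔT = -4.7 K, ΔS = +0.83 psu (deep − shallow).
Δρ/ρ₀ = −αΔT + βΔS = 1.175 × 10⁻³ + 6.225 × 10⁻⁴ = 1.7975 × 10⁻³, so Δρ ≈ 1.844 kg m⁻³.
N² = (g/ρ₀)·Δρ/Δz = g·(Δρ/ρ₀)/Δz = 9.8 × 1.7975 × 10⁻³ / 25 = 7.0462 × 10⁻⁴ s⁻² ≈ 7.05 × 10⁻⁴ s⁻².

7.05 × 10⁻⁴ s⁻²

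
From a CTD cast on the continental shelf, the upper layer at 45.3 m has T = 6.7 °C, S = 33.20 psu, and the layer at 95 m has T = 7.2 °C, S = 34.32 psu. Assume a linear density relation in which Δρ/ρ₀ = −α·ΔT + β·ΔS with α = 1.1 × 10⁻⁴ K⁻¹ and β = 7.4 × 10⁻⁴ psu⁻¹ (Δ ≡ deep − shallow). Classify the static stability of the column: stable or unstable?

stable

ΔT = 7.2 − 6.7 = +0.5 K and ΔS = 34.32 − 33.20 = +1.12 psu (deep − shallow).
−αΔT = -5.50 × 10⁻⁵; βΔS = 8.288 × 10⁻⁴; sum Δρ/ρ₀ = 7.738 × 10⁻⁴.
Δρ/ρ₀ > 0, so Δρ > 0: deeper water is denser → statically stable.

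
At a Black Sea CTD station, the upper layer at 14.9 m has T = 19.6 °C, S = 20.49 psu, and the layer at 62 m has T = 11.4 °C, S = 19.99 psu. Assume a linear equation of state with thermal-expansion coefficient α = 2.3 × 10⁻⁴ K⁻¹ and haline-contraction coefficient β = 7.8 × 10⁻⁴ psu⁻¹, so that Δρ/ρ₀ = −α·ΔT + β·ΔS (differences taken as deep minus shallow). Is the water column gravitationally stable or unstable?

ΔT = 11.4 − 19.6 = -8.2 K and ΔS = 19.99 − 20.49 = -0.50 psu (deep − shallow).
−αΔT = 1.886 × 10⁻³; βΔS = -3.90 × 10⁻⁴; sum Δρ/ρ₀ = 1.496 × 10⁻³.
Δρ/ρ₀ > 0, so Δρ > 0: deeper water is denser → statically stable.

stable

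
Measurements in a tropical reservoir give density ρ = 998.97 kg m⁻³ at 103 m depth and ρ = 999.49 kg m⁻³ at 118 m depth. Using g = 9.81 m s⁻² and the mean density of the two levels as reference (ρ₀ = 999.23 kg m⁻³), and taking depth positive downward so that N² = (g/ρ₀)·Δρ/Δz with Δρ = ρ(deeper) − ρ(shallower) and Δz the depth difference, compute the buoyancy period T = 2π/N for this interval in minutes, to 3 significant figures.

Δρ = 999.49 − 998.97 = 0.52 kg m⁻³ over Δz = 118 − 103 = 15 m.
N² = (9.81/999.23) × (0.52/15) = 3.4034 × 10⁻⁴ s⁻².
N = √(3.4034 × 10⁻⁴) = 0.018448 rad s⁻¹, so T = 2π/N = 340.59 s = 5.6765 min ≈ 5.68 min.

5.68 min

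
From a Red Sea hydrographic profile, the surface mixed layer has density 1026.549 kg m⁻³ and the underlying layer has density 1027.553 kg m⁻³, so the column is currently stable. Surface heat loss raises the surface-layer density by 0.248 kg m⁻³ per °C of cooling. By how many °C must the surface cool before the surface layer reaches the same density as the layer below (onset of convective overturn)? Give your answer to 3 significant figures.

4.05 °C

Density deficit of the surface layer: 1027.553 − 1026.549 = 1.004 kg m⁻³.
Required change = 1.004 / 0.248 = 4.05 °C.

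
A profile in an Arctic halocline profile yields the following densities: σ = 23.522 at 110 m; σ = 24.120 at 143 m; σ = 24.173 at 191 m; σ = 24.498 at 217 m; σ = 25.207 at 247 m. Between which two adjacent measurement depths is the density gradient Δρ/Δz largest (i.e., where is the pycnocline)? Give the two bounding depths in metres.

Compute the density gradient over each adjacent pair:
  110–143 m: Δρ/Δz = 0.598/33 = 0.018 kg m⁻⁴
  143–191 m: Δρ/Δz = 0.053/48 = 1.1 × 10⁻³ kg m⁻⁴
  191–217 m: Δρ/Δz = 0.325/26 = 0.013 kg m⁻⁴
  217–247 m: Δρ/Δz = 0.709/30 = 0.024 kg m⁻⁴
The largest gradient is in the 217–247 m interval — the pycnocline.

217–247 m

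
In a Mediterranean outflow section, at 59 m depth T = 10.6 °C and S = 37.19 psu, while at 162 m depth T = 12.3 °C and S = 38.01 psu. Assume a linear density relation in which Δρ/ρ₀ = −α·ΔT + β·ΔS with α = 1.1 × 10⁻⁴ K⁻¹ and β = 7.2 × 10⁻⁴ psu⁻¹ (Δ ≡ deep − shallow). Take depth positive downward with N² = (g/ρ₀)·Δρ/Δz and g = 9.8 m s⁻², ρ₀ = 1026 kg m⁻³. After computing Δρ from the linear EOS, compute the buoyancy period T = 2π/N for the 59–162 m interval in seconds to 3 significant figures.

1.01 × 10³ s

ΔT = +1.7 K, ΔS = +0.82 psu (deep − shallow).
Δρ/ρ₀ = −αΔT + βΔS = -1.87 × 10⁻⁴ + 5.904 × 10⁻⁴ = 4.034 × 10⁻⁴, so Δρ ≈ 0.4139 kg m⁻³.
N² = (g/ρ₀)·Δρ/Δz = g·(Δρ/ρ₀)/Δz = 9.8 × 4.034 × 10⁻⁴ / 103 = 3.8382 × 10⁻⁵ s⁻².
N = √(3.8382 × 10⁻⁵) = 6.1953 × 10⁻³ rad s⁻¹ → T = 2π/N = 1.0142 × 10³ s ≈ 1.01 × 10³ s.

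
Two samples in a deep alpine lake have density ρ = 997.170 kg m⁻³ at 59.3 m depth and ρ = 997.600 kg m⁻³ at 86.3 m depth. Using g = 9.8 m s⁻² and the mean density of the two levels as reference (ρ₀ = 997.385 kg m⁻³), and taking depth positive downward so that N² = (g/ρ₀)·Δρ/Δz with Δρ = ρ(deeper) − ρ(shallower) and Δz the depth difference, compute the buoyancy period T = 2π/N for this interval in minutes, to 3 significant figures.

8.37 min

Δρ = 997.600 − 997.170 = 0.430 kg m⁻³ over Δz = 86.3 − 59.3 = 27 m.
N² = (9.8/997.385) × (0.430/27) = 1.5648 × 10⁻⁴ s⁻².
N = √(1.5648 × 10⁻⁴) = 0.012509 rad s⁻¹, so T = 2π/N = 502.29 s = 8.3715 min ≈ 8.37 min.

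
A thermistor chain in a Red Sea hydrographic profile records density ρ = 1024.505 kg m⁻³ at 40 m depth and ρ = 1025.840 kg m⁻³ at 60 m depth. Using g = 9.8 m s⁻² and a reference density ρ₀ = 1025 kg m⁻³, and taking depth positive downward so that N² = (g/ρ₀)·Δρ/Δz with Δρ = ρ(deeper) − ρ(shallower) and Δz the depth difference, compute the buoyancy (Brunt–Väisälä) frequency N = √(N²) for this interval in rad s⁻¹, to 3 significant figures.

Δρ = 1025.840 − 1024.505 = 1.335 kg m⁻³ over Δz = 60 − 40 = 20 m.
N² = (9.8/1025) × (1.335/20) = 6.3820 × 10⁻⁴ s⁻².
N = √(6.3820 × 10⁻⁴) = 0.025263 rad s⁻¹ ≈ 0.0253 rad s⁻¹.
N² > 0, so the interval is statically stable.

0.0253 rad s⁻¹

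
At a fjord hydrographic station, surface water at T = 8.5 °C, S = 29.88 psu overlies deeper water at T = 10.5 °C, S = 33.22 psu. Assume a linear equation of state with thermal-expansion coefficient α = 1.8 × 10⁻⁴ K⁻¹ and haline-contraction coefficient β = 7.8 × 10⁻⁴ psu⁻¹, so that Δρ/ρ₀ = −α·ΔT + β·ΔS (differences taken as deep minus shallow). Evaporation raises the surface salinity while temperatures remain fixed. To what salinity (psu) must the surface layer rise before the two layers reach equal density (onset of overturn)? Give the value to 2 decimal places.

Neutral buoyancy requires −α(T_deep − T_surf) + β(S_deep − S_surf′) = 0.
S_surf′ = S_deep − (α/β)·ΔT = 33.22 − (1.8 × 10⁻⁴/7.8 × 10⁻⁴)·(+2.0) = 32.7585 psu.
Increase required: 32.7585 − 29.88 = 2.8785 psu.

32.76 psu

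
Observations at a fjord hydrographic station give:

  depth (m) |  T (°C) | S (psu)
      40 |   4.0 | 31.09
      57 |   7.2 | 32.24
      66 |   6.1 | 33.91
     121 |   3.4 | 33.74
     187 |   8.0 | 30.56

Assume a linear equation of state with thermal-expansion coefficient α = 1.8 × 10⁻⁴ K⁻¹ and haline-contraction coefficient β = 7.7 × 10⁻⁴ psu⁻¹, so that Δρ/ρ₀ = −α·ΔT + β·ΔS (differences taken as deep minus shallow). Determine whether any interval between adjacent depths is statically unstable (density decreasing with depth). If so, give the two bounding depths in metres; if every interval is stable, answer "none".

121–187 m

Evaluate Δρ/ρ₀ = −αΔT + βΔS across each adjacent pair:
  40–57 m: −αΔT+βΔS = −(1.8 × 10⁻⁴)(+3.2)+(7.7 × 10⁻⁴)(+1.15) = 3.1 × 10⁻⁴ → stable
  57–66 m: −αΔT+βΔS = −(1.8 × 10⁻⁴)(-1.1)+(7.7 × 10⁻⁴)(+1.67) = 1.5 × 10⁻³ → stable
  66–121 m: −αΔT+βΔS = −(1.8 × 10⁻⁴)(-2.7)+(7.7 × 10⁻⁴)(-0.17) = 3.6 × 10⁻⁴ → stable
  121–187 m: −αΔT+βΔS = −(1.8 × 10⁻⁴)(+4.6)+(7.7 × 10⁻⁴)(-3.18) = -3.3 × 10⁻³ → UNSTABLE
The 121–187 m interval has Δρ < 0: lighter water underlies denser water.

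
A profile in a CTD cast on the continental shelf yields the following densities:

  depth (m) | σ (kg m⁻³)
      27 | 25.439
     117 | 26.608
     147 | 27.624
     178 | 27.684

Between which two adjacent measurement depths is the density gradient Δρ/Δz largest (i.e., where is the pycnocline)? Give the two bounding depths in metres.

117–147 m

Compute the density gradient over each adjacent pair:
  27–117 m: Δρ/Δz = 1.169/90 = 0.013 kg m⁻⁴
  117–147 m: Δρ/Δz = 1.016/30 = 0.034 kg m⁻⁴
  147–178 m: Δρ/Δz = 0.060/31 = 1.9 × 10⁻³ kg m⁻⁴
The largest gradient is in the 117–147 m interval — the pycnocline.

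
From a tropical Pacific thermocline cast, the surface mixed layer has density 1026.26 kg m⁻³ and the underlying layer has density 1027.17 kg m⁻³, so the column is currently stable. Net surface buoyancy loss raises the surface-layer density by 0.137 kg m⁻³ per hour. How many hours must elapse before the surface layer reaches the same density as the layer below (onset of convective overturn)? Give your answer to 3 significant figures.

6.64 hours

Density deficit of the surface layer: 1027.17 − 1026.26 = 0.91 kg m⁻³.
Required change = 0.91 / 0.137 = 6.64 hours.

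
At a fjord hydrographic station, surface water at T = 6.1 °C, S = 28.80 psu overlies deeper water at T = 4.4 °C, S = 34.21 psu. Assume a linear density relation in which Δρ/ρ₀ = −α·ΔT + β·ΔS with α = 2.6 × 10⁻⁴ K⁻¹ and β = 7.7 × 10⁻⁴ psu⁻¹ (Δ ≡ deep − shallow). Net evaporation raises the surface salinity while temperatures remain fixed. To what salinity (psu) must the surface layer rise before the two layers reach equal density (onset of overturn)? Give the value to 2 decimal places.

34.78 psu

Neutral buoyancy requires −α(T_deep − T_surf) + β(S_deep − S_surf′) = 0.
S_surf′ = S_deep − (α/β)·ΔT = 34.21 − (2.6 × 10⁻⁴/7.7 × 10⁻⁴)·(-1.7) = 34.7840 psu.
Increase required: 34.7840 − 28.80 = 5.9840 psu.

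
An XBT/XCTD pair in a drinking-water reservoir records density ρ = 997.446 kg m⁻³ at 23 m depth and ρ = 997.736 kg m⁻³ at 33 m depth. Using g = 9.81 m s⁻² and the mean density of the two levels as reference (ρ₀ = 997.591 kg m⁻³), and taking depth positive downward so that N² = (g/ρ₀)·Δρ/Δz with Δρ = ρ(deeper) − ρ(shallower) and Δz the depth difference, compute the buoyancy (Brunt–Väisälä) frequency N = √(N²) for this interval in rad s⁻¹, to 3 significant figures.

Δρ = 997.736 − 997.446 = 0.290 kg m⁻³ over Δz = 33 − 23 = 10 m.
N² = (9.81/997.591) × (0.290/10) = 2.8518 × 10⁻⁴ s⁻².
N = √(2.8518 × 10⁻⁴) = 0.016887 rad s⁻¹ ≈ 0.0169 rad s⁻¹.

0.0169 rad s⁻¹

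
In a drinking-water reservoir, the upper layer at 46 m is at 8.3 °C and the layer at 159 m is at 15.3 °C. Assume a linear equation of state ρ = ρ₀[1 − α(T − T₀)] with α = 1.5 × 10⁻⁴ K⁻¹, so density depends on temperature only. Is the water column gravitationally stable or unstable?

unstable

ΔT = 15.3 − 8.3 = +7.0 K, so Δρ/ρ₀ = −αΔT = -1.05 × 10⁻³.
Δρ/ρ₀ < 0, so Δρ < 0: deeper water is lighter → statically unstable; the column would overturn.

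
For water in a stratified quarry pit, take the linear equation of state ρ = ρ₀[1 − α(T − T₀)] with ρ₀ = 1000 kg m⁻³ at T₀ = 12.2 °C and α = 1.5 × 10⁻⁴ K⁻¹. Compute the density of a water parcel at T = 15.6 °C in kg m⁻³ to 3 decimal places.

999.490 kg m⁻³

T − T₀ = +3.4 K.
Bracket = 1 − α·(+3.4) = 1 + (-5.10 × 10⁻⁴) = 0.9994900.
ρ = 1000 × 0.9994900 = 999.490 kg m⁻³.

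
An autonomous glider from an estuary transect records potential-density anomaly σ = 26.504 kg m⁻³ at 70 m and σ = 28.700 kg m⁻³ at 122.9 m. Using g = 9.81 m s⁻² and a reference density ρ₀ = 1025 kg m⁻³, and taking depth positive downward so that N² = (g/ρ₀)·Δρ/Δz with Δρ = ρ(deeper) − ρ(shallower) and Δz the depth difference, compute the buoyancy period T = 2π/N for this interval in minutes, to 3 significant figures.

5.25 min

Δρ = 1028.700 − 1026.504 = 2.196 kg m⁻³ over Δz = 122.9 − 70 = 52.9 m.
N² = (9.81/1025) × (2.196/52.9) = 3.9730 × 10⁻⁴ s⁻².
N = √(3.9730 × 10⁻⁴) = 0.019932 rad s⁻¹, so T = 2π/N = 315.23 s = 5.2538 min ≈ 5.25 min.
N² > 0, so the interval is statically stable.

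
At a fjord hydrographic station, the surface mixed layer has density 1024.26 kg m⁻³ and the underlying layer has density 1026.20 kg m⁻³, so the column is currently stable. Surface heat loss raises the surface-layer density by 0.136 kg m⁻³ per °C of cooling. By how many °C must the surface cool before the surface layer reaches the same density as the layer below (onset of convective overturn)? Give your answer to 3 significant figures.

Density deficit of the surface layer: 1026.20 − 1024.26 = 1.94 kg m⁻³.
Required change = 1.94 / 0.136 = 14.3 °C.

14.3 °C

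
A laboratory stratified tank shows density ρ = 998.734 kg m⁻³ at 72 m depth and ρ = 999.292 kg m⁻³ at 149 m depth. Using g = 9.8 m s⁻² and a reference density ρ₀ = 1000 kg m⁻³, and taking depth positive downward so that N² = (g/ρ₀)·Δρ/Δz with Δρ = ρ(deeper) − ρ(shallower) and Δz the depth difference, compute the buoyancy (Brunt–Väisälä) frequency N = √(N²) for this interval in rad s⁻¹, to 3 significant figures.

Δρ = 999.292 − 998.734 = 0.558 kg m⁻³ over Δz = 149 − 72 = 77 m.
N² = (9.8/1000) × (0.558/77) = 7.1018 × 10⁻⁵ s⁻².
N = √(7.1018 × 10⁻⁵) = 8.4272 × 10⁻³ rad s⁻¹ ≈ 8.43 × 10⁻³ rad s⁻¹.

8.43 × 10⁻³ rad s⁻¹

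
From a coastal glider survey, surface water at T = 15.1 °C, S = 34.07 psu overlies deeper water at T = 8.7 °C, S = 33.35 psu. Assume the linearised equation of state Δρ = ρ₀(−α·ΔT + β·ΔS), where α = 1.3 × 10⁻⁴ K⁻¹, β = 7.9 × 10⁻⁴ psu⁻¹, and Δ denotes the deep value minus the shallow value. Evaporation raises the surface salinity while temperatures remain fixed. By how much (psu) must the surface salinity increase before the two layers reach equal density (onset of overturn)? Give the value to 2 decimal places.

0.33 psu

Neutral buoyancy requires −α(T_deep − T_surf) + β(S_deep − S_surf′) = 0.
S_surf′ = S_deep − (α/β)·ΔT = 33.35 − (1.3 × 10⁻⁴/7.9 × 10⁻⁴)·(-6.4) = 34.4032 psu.
Increase required: 34.4032 − 34.07 = 0.3332 psu.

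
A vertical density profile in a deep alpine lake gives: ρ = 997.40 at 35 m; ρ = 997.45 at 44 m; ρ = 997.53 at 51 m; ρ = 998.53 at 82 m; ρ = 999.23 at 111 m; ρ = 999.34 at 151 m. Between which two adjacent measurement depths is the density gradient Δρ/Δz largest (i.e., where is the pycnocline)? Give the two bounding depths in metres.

51–82 m

Compute the density gradient over each adjacent pair:
  35–44 m: Δρ/Δz = 0.05/9 = 5.6 × 10⁻³ kg m⁻⁴
  44–51 m: Δρ/Δz = 0.08/7 = 0.011 kg m⁻⁴
  51–82 m: Δρ/Δz = 1.00/31 = 0.032 kg m⁻⁴
  82–111 m: Δρ/Δz = 0.70/29 = 0.024 kg m⁻⁴
  111–151 m: Δρ/Δz = 0.11/40 = 2.7 × 10⁻³ kg m⁻⁴
The largest gradient is in the 51–82 m interval — the pycnocline.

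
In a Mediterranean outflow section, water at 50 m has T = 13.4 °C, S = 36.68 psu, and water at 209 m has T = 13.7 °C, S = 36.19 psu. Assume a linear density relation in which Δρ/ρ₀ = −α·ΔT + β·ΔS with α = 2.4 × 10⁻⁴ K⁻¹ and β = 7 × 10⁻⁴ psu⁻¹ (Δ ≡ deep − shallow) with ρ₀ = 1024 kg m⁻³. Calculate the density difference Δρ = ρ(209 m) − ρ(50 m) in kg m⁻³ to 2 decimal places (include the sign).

ΔT = +0.3 K, ΔS = -0.49 psu (deep − shallow).
Δρ/ρ₀ = −(2.4 × 10⁻⁴)(+0.3) + (7 × 10⁻⁴)(-0.49) = -4.15 × 10⁻⁴.
Δρ = 1024 × (-4.15 × 10⁻⁴) = -0.42 kg m⁻³.
Negative Δρ: lighter below, statically unstable.

-0.42 kg m⁻³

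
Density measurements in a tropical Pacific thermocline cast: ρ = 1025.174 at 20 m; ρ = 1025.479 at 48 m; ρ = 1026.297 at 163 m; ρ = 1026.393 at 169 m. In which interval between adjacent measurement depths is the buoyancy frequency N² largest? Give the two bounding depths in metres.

Compute the density gradient over each adjacent pair:
  20–48 m: Δρ/Δz = 0.305/28 = 0.011 kg m⁻⁴
  48–163 m: Δρ/Δz = 0.818/115 = 7.1 × 10⁻³ kg m⁻⁴
  163–169 m: Δρ/Δz = 0.096/6 = 0.016 kg m⁻⁴
The largest gradient is in the 163–169 m interval — the pycnocline.

163–169 m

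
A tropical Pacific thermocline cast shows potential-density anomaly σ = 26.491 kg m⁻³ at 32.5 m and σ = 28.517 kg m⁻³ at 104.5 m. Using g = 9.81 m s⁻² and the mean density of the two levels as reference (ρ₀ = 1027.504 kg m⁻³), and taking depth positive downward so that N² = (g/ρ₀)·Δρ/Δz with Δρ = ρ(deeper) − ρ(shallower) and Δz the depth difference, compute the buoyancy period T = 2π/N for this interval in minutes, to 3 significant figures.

Δρ = 1028.517 − 1026.491 = 2.026 kg m⁻³ over Δz = 104.5 − 32.5 = 72 m.
N² = (9.81/1027.504) × (2.026/72) = 2.6865 × 10⁻⁴ s⁻².
N = √(2.6865 × 10⁻⁴) = 0.016391 rad s⁻¹, so T = 2π/N = 383.33 s = 6.3888 min ≈ 6.39 min.

6.39 min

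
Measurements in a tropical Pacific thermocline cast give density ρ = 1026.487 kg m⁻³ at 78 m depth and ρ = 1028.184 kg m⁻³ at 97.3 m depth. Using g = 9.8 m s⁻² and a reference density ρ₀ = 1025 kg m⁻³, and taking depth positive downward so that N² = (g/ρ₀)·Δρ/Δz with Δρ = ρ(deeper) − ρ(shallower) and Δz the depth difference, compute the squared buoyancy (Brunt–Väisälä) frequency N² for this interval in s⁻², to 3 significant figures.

Δρ = 1028.184 − 1026.487 = 1.697 kg m⁻³ over Δz = 97.3 − 78 = 19.3 m.
N² = (9.8/1025) × (1.697/19.3) = 8.4067 × 10⁻⁴ s⁻² ≈ 8.41 × 10⁻⁴ s⁻².

8.41 × 10⁻⁴ s⁻²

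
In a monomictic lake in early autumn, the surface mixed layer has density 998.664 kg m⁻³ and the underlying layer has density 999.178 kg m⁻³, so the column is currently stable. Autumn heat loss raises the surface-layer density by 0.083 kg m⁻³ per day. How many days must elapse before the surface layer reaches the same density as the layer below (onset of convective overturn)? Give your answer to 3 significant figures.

6.19 days

Density deficit of the surface layer: 999.178 − 998.664 = 0.514 kg m⁻³.
Required change = 0.514 / 0.083 = 6.19 days.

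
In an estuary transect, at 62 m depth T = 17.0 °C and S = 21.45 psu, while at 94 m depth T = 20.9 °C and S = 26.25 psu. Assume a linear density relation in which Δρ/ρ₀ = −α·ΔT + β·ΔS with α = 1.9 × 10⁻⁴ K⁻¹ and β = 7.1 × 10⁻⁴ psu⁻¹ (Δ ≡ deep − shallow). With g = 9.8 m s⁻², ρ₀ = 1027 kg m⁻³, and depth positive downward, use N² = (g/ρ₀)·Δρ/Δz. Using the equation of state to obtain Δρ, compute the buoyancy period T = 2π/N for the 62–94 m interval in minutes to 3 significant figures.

3.66 min

ΔT = +3.9 K, ΔS = +4.80 psu (deep − shallow).
Δρ/ρ₀ = −αΔT + βΔS = -7.41 × 10⁻⁴ + 3.408 × 10⁻³ = 2.667 × 10⁻³, so Δρ ≈ 2.739 kg m⁻³.
N² = (g/ρ₀)·Δρ/Δz = g·(Δρ/ρ₀)/Δz = 9.8 × 2.667 × 10⁻³ / 32 = 8.1677 × 10⁻⁴ s⁻².
N = √(8.1677 × 10⁻⁴) = 0.028579 rad s⁻¹ → T = 2π/N = 219.85 s = 3.6642 min ≈ 3.66 min.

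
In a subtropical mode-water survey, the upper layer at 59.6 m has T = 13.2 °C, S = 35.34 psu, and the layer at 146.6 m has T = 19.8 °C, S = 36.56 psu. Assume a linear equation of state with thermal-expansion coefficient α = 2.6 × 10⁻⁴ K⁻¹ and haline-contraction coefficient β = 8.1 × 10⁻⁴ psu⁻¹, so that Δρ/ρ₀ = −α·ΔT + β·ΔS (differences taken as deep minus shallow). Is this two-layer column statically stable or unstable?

ΔT = 19.8 − 13.2 = +6.6 K and ΔS = 36.56 − 35.34 = +1.22 psu (deep − shallow).
−αΔT = -1.716 × 10⁻³; βΔS = 9.882 × 10⁻⁴; sum Δρ/ρ₀ = -7.278 × 10⁻⁴.
Δρ/ρ₀ < 0, so Δρ < 0: deeper water is lighter → statically unstable; the column would overturn.

unstable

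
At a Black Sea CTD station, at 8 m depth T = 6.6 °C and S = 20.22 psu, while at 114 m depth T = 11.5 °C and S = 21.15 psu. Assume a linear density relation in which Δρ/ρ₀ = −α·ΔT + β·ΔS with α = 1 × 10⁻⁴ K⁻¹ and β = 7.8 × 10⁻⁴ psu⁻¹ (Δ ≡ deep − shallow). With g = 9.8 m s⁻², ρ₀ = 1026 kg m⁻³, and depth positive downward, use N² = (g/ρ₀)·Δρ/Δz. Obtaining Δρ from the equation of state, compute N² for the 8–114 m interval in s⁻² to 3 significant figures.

2.18 × 10⁻⁵ s⁻²

ΔT = +4.9 K, ΔS = +0.93 psu (deep − shallow).
Δρ/ρ₀ = −αΔT + βΔS = -4.90 × 10⁻⁴ + 7.254 × 10⁻⁴ = 2.354 × 10⁻⁴, so Δρ ≈ 0.2415 kg m⁻³.
N² = (g/ρ₀)·Δρ/Δz = g·(Δρ/ρ₀)/Δz = 9.8 × 2.354 × 10⁻⁴ / 106 = 2.1763 × 10⁻⁵ s⁻² ≈ 2.18 × 10⁻⁵ s⁻².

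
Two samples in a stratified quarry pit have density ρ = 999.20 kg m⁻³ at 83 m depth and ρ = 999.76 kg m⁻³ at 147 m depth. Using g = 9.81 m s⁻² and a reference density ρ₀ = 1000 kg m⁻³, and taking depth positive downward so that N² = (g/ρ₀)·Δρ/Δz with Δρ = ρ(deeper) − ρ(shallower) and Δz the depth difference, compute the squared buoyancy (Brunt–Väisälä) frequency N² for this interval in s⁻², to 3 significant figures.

Δρ = 999.76 − 999.20 = 0.56 kg m⁻³ over Δz = 147 − 83 = 64 m.
N² = (9.81/1000) × (0.56/64) = 8.5838 × 10⁻⁵ s⁻² ≈ 8.58 × 10⁻⁵ s⁻².

8.58 × 10⁻⁵ s⁻²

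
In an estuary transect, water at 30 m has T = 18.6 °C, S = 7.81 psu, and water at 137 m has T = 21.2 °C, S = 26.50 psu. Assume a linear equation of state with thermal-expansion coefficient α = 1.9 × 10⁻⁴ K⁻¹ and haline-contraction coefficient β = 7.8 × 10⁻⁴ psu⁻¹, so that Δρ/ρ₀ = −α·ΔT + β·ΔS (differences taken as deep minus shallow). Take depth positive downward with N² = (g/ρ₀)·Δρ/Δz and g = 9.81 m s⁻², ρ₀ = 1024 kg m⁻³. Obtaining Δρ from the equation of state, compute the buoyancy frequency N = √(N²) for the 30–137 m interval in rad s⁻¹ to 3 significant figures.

0.0359 rad s⁻¹

ΔT = +2.6 K, ΔS = +18.69 psu (deep − shallow).
Δρ/ρ₀ = −αΔT + βΔS = -4.94 × 10⁻⁴ + 0.0145782 = 0.0140842, so Δρ ≈ 14.42 kg m⁻³.
N² = (g/ρ₀)·Δρ/Δz = g·(Δρ/ρ₀)/Δz = 9.81 × 0.0140842 / 107 = 1.2913 × 10⁻³ s⁻².
N = √(1.2913 × 10⁻³) = 0.035935 rad s⁻¹ ≈ 0.0359 rad s⁻¹.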